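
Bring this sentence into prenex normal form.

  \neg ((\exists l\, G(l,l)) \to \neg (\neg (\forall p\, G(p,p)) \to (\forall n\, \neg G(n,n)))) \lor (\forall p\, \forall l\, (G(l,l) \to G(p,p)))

\exists l\, \forall p\, \forall n\, \forall w1\, \forall z1\, (G(l,l) \land (G(p,p) \lor \neg G(n,n)) \lor \neg G(z1,z1) \lor G(w1,w1))

Eliminate → and ↔ using ¬ and ∨.
  \neg (\neg (\exists l\, G(l,l)) \lor \neg (\neg \neg (\forall p\, G(p,p)) \lor (\forall n\, \neg G(n,n)))) \lor (\forall p\, \forall l\, (\neg G(l,l) \lor G(p,p)))
Drive negations inward (¬∀x A ≡ ∃x ¬A, ¬∃x A ≡ ∀x ¬A, De Morgan for ∧/∨):
  (\exists l\, G(l,l)) \land ((\forall p\, G(p,p)) \lor (\forall n\, \neg G(n,n))) \lor (\forall p\, \forall l\, (\neg G(l,l) \lor G(p,p)))
Rename bound variables to avoid capture: p↦w1, l↦z1.
  (\exists l\, G(l,l)) \land ((\forall p\, G(p,p)) \lor (\forall n\, \neg G(n,n))) \lor (\forall w1\, \forall z1\, (\neg G(z1,z1) \lor G(w1,w1)))
Extract every quantifier outward, since the variables are now distinct and don't occur free across branches:
  \exists l\, \forall p\, \forall n\, \forall w1\, \forall z1\, (G(l,l) \land (G(p,p) \lor \neg G(n,n)) \lor \neg G(z1,z1) \lor G(w1,w1))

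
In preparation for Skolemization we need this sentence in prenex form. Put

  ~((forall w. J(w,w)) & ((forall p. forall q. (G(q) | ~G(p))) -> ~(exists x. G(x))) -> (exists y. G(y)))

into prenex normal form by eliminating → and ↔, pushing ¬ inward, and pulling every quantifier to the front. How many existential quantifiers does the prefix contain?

2

Eliminate → and ↔ using ¬ and ∨.
  ~(~((forall w. J(w,w)) & (~(forall p. forall q. (G(q) | ~G(p))) | ~(exists x. G(x)))) | (exists y. G(y)))
Push ¬ through the quantifiers and connectives to reach negation normal form:
  (forall w. J(w,w)) & ((exists p. exists q. (~G(q) & G(p))) | (forall x. ~G(x))) & (forall y. ~G(y))
All bound variables are already distinct, so no renaming is needed.
Finally move all quantifiers to the prefix:
  forall w. exists p. exists q. forall x. forall y. (J(w,w) & (~G(q) & G(p) | ~G(x)) & ~G(y))
The prefix is forall w exists p exists q forall x forall y: 3 universal, 2 existential.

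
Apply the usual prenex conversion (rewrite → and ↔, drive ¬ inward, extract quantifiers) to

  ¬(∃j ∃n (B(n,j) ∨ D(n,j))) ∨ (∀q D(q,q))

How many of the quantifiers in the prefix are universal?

3

Drive negations inward (¬∀x A ≡ ∃x ¬A, ¬∃x A ≡ ∀x ¬A, De Morgan for ∧/∨):
  (∀j ∀n (¬B(n,j) ∧ ¬D(n,j))) ∨ (∀q D(q,q))
Extract every quantifier outward, since the variables are now distinct and don't occur free across branches:
  ∀j ∀n ∀q (¬B(n,j) ∧ ¬D(n,j) ∨ D(q,q))
The prefix is ∀j ∀n ∀q: 3 universal, 0 existential.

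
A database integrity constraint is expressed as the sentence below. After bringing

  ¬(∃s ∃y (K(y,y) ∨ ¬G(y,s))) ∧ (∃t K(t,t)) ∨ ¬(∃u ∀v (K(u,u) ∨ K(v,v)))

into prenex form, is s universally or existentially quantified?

Move each ¬ inward, flipping quantifiers it crosses:
  (∀s ∀y (¬K(y,y) ∧ G(y,s))) ∧ (∃t K(t,t)) ∨ (∀u ∃v (¬K(u,u) ∧ ¬K(v,v)))
All bound variables are already distinct, so no renaming is needed.
Extract every quantifier outward, since the variables are now distinct and don't occur free across branches:
  ∀s ∀y ∃t ∀u ∃v (¬K(y,y) ∧ G(y,s) ∧ K(t,t) ∨ ¬K(u,u) ∧ ¬K(v,v))
The quantifier ∃s sits under an odd number of negations, so it flips to ∀s.

universal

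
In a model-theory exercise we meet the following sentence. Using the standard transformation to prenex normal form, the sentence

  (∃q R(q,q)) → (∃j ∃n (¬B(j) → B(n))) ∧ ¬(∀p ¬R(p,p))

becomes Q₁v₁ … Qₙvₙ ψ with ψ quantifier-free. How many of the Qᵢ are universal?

Eliminate → and ↔ using ¬ and ∨.
  ¬(∃q R(q,q)) ∨ (∃j ∃n (¬¬B(j) ∨ B(n))) ∧ ¬(∀p ¬R(p,p))
Push ¬ through the quantifiers and connectives to reach negation normal form:
  (∀q ¬R(q,q)) ∨ (∃j ∃n (B(j) ∨ B(n))) ∧ (∃p R(p,p))
All bound variables are already distinct, so no renaming is needed.
Extract every quantifier outward, since the variables are now distinct and don't occur free across branches:
  ∀q ∃j ∃n ∃p (¬R(q,q) ∨ (B(j) ∨ B(n)) ∧ R(p,p))
The prefix is ∀q ∃j ∃n ∃p: 1 universal, 3 existential.

1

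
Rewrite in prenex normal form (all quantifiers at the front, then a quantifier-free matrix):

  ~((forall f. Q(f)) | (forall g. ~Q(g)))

exists f. exists g. (~Q(f) & Q(g))

Push ¬ through the quantifiers and connectives to reach negation normal form:
  (exists f. ~Q(f)) & (exists g. Q(g))
All bound variables are already distinct, so no renaming is needed.
Pull the quantifiers to the front (each side's bound variable is not free in the other side):
  exists f. exists g. (~Q(f) & Q(g))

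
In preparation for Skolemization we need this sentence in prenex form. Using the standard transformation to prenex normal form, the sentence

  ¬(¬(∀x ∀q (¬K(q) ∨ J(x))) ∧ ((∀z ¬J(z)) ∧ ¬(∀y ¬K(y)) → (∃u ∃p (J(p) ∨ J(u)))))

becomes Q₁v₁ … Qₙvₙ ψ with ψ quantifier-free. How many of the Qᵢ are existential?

Eliminate → and ↔ using ¬ and ∨.
  ¬(¬(∀x ∀q (¬K(q) ∨ J(x))) ∧ (¬((∀z ¬J(z)) ∧ ¬(∀y ¬K(y))) ∨ (∃u ∃p (J(p) ∨ J(u)))))
Move each ¬ inward, flipping quantifiers it crosses:
  (∀x ∀q (¬K(q) ∨ J(x))) ∨ (∀z ¬J(z)) ∧ (∃y K(y)) ∧ (∀u ∀p (¬J(p) ∧ ¬J(u)))
All bound variables are already distinct, so no renaming is needed.
Pull the quantifiers to the front (each side's bound variable is not free in the other side):
  ∀x ∀q ∀z ∃y ∀u ∀p (¬K(q) ∨ J(x) ∨ ¬J(z) ∧ K(y) ∧ ¬J(p) ∧ ¬J(u))
The prefix is ∀x ∀q ∀z ∃y ∀u ∀p: 5 universal, 1 existential.

1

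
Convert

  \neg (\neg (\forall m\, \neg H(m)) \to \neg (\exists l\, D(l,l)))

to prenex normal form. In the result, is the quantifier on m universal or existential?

existential

First replace A → B with ¬A ∨ B.
  \neg (\neg \neg (\forall m\, \neg H(m)) \lor \neg (\exists l\, D(l,l)))
Move each ¬ inward, flipping quantifiers it crosses:
  (\exists m\, H(m)) \land (\exists l\, D(l,l))
Pull the quantifiers to the front (each side's bound variable is not free in the other side):
  \exists m\, \exists l\, (H(m) \land D(l,l))
The quantifier \forall m sits under an odd number of negations (counting the antecedent side of each →), so it flips to \exists m.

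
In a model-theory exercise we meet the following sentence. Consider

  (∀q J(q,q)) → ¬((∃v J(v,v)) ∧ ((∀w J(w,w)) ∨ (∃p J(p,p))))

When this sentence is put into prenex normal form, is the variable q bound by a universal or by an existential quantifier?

existential

Rewrite implications/biconditionals: A → B as ¬A ∨ B.
  ¬(∀q J(q,q)) ∨ ¬((∃v J(v,v)) ∧ ((∀w J(w,w)) ∨ (∃p J(p,p))))
Push ¬ through the quantifiers and connectives to reach negation normal form:
  (∃q ¬J(q,q)) ∨ (∀v ¬J(v,v)) ∨ (∃w ¬J(w,w)) ∧ (∀p ¬J(p,p))
All bound variables are already distinct, so no renaming is needed.
Extract every quantifier outward, since the variables are now distinct and don't occur free across branches:
  ∃q ∀v ∃w ∀p (¬J(q,q) ∨ ¬J(v,v) ∨ ¬J(w,w) ∧ ¬J(p,p))
The quantifier ∀q sits under an odd number of negations (counting the antecedent side of each →), so it flips to ∃q.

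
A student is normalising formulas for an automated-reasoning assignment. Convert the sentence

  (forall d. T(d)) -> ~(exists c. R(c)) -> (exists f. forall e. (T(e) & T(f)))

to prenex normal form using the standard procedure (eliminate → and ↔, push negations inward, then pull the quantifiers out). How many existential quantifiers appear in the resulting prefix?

3

First replace A → B with ¬A ∨ B.
  ~(forall d. T(d)) | ~~(exists c. R(c)) | (exists f. forall e. (T(e) & T(f)))
Push ¬ through the quantifiers and connectives to reach negation normal form:
  (exists d. ~T(d)) | (exists c. R(c)) | (exists f. forall e. (T(e) & T(f)))
All bound variables are already distinct, so no renaming is needed.
Extract every quantifier outward, since the variables are now distinct and don't occur free across branches:
  exists d. exists c. exists f. forall e. (~T(d) | R(c) | T(e) & T(f))
The prefix is exists d exists c exists f forall e: 1 universal, 3 existential.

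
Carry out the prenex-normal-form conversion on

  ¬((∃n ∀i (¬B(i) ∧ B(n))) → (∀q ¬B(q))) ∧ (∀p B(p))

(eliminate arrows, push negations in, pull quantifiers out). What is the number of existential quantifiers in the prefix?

2

Rewrite implications/biconditionals: A → B as ¬A ∨ B.
  ¬(¬(∃n ∀i (¬B(i) ∧ B(n))) ∨ (∀q ¬B(q))) ∧ (∀p B(p))
Drive negations inward (¬∀x A ≡ ∃x ¬A, ¬∃x A ≡ ∀x ¬A, De Morgan for ∧/∨):
  (∃n ∀i (¬B(i) ∧ B(n))) ∧ (∃q B(q)) ∧ (∀p B(p))
Extract every quantifier outward, since the variables are now distinct and don't occur free across branches:
  ∃n ∀i ∃q ∀p (¬B(i) ∧ B(n) ∧ B(q) ∧ B(p))
The prefix is ∃n ∀i ∃q ∀p: 2 universal, 2 existential.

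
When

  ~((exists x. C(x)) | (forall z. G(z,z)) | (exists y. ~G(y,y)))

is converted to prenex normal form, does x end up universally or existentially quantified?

universal

Push ¬ through the quantifiers and connectives to reach negation normal form:
  (forall x. ~C(x)) & (exists z. ~G(z,z)) & (forall y. G(y,y))
All bound variables are already distinct, so no renaming is needed.
Extract every quantifier outward, since the variables are now distinct and don't occur free across branches:
  forall x. exists z. forall y. (~C(x) & ~G(z,z) & G(y,y))
The quantifier exists x sits under an odd number of negations, so it flips to forall x.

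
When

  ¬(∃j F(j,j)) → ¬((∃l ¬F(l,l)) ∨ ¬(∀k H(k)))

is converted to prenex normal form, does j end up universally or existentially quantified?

existential

Eliminate → and ↔ using ¬ and ∨.
  ¬¬(∃j F(j,j)) ∨ ¬((∃l ¬F(l,l)) ∨ ¬(∀k H(k)))
Drive negations inward (¬∀x A ≡ ∃x ¬A, ¬∃x A ≡ ∀x ¬A, De Morgan for ∧/∨):
  (∃j F(j,j)) ∨ (∀l F(l,l)) ∧ (∀k H(k))
Pull the quantifiers to the front (each side's bound variable is not free in the other side):
  ∃j ∀l ∀k (F(j,j) ∨ F(l,l) ∧ H(k))
The quantifier ∃j sits under an even number of negations (counting the antecedent side of each →), so it remains existential.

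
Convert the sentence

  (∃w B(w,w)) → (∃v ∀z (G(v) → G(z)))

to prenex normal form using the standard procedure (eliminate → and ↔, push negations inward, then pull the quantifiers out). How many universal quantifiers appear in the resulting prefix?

2

Rewrite implications/biconditionals: A → B as ¬A ∨ B.
  ¬(∃w B(w,w)) ∨ (∃v ∀z (¬G(v) ∨ G(z)))
Move each ¬ inward, flipping quantifiers it crosses:
  (∀w ¬B(w,w)) ∨ (∃v ∀z (¬G(v) ∨ G(z)))
All bound variables are already distinct, so no renaming is needed.
Pull the quantifiers to the front (each side's bound variable is not free in the other side):
  ∀w ∃v ∀z (¬B(w,w) ∨ ¬G(v) ∨ G(z))
The prefix is ∀w ∃v ∀z: 2 universal, 1 existential.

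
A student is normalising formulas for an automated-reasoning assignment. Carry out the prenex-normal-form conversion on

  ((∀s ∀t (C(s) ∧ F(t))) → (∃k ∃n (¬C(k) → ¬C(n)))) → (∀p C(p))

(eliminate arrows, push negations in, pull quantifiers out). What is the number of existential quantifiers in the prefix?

0

Eliminate → and ↔ using ¬ and ∨.
  ¬(¬(∀s ∀t (C(s) ∧ F(t))) ∨ (∃k ∃n (¬¬C(k) ∨ ¬C(n)))) ∨ (∀p C(p))
Push ¬ through the quantifiers and connectives to reach negation normal form:
  (∀s ∀t (C(s) ∧ F(t))) ∧ (∀k ∀n (¬C(k) ∧ C(n))) ∨ (∀p C(p))
Pull the quantifiers to the front (each side's bound variable is not free in the other side):
  ∀s ∀t ∀k ∀n ∀p (C(s) ∧ F(t) ∧ ¬C(k) ∧ C(n) ∨ C(p))
The prefix is ∀s ∀t ∀k ∀n ∀p: 5 universal, 0 existential.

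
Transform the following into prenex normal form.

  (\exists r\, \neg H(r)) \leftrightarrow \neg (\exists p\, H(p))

Eliminate → and ↔ using ¬ and ∨; A ↔ B as (¬A ∨ B) ∧ (¬B ∨ A).
  (\neg (\exists r\, \neg H(r)) \lor \neg (\exists p\, H(p))) \land (\neg \neg (\exists p\, H(p)) \lor (\exists r\, \neg H(r)))
Move each ¬ inward, flipping quantifiers it crosses:
  ((\forall r\, H(r)) \lor (\forall p\, \neg H(p))) \land ((\exists p\, H(p)) \lor (\exists r\, \neg H(r)))
Standardize variables apart so no two quantifiers bind the same name: p↦u1, r↦s.
  ((\forall r\, H(r)) \lor (\forall p\, \neg H(p))) \land ((\exists u1\, H(u1)) \lor (\exists s\, \neg H(s)))
Finally move all quantifiers to the prefix:
  \forall r\, \forall p\, \exists u1\, \exists s\, ((H(r) \lor \neg H(p)) \land (H(u1) \lor \neg H(s)))

\forall r\, \forall p\, \exists u1\, \exists s\, ((H(r) \lor \neg H(p)) \land (H(u1) \lor \neg H(s)))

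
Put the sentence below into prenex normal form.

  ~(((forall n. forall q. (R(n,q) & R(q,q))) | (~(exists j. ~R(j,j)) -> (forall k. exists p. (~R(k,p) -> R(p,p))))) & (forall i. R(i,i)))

exists n. exists q. forall j. exists k. forall p. exists i. ((~R(n,q) | ~R(q,q)) & R(j,j) & ~R(k,p) & ~R(p,p) | ~R(i,i))

Eliminate → and ↔ using ¬ and ∨.
  ~(((forall n. forall q. (R(n,q) & R(q,q))) | ~~(exists j. ~R(j,j)) | (forall k. exists p. (~~R(k,p) | R(p,p)))) & (forall i. R(i,i)))
Push ¬ through the quantifiers and connectives to reach negation normal form:
  (exists n. exists q. (~R(n,q) | ~R(q,q))) & (forall j. R(j,j)) & (exists k. forall p. (~R(k,p) & ~R(p,p))) | (exists i. ~R(i,i))
All bound variables are already distinct, so no renaming is needed.
Extract every quantifier outward, since the variables are now distinct and don't occur free across branches:
  exists n. exists q. forall j. exists k. forall p. exists i. ((~R(n,q) | ~R(q,q)) & R(j,j) & ~R(k,p) & ~R(p,p) | ~R(i,i))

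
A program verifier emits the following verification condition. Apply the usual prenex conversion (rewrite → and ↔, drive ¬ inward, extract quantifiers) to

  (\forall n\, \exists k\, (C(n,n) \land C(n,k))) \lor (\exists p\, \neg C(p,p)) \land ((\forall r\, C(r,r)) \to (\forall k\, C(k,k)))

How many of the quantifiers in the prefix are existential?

3

Rewrite implications/biconditionals: A → B as ¬A ∨ B.
  (\forall n\, \exists k\, (C(n,n) \land C(n,k))) \lor (\exists p\, \neg C(p,p)) \land (\neg (\forall r\, C(r,r)) \lor (\forall k\, C(k,k)))
Push ¬ through the quantifiers and connectives to reach negation normal form:
  (\forall n\, \exists k\, (C(n,n) \land C(n,k))) \lor (\exists p\, \neg C(p,p)) \land ((\exists r\, \neg C(r,r)) \lor (\forall k\, C(k,k)))
Rename bound variables to avoid capture: k↦q.
  (\forall n\, \exists k\, (C(n,n) \land C(n,k))) \lor (\exists p\, \neg C(p,p)) \land ((\exists r\, \neg C(r,r)) \lor (\forall q\, C(q,q)))
Pull the quantifiers to the front (each side's bound variable is not free in the other side):
  \forall n\, \exists k\, \exists p\, \exists r\, \forall q\, (C(n,n) \land C(n,k) \lor \neg C(p,p) \land (\neg C(r,r) \lor C(q,q)))
The prefix is \forall n \exists k \exists p \exists r \forall q: 2 universal, 3 existential.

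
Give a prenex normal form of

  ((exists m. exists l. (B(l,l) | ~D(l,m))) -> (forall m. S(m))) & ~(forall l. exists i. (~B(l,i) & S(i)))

First replace A → B with ¬A ∨ B.
  (~(exists m. exists l. (B(l,l) | ~D(l,m))) | (forall m. S(m))) & ~(forall l. exists i. (~B(l,i) & S(i)))
Move each ¬ inward, flipping quantifiers it crosses:
  ((forall m. forall l. (~B(l,l) & D(l,m))) | (forall m. S(m))) & (exists l. forall i. (B(l,i) | ~S(i)))
Standardize variables apart so no two quantifiers bind the same name: m↦v1, l↦w1.
  ((forall m. forall l. (~B(l,l) & D(l,m))) | (forall v1. S(v1))) & (exists w1. forall i. (B(w1,i) | ~S(i)))
Pull the quantifiers to the front (each side's bound variable is not free in the other side):
  forall m. forall l. forall v1. exists w1. forall i. ((~B(l,l) & D(l,m) | S(v1)) & (B(w1,i) | ~S(i)))

forall m. forall l. forall v1. exists w1. forall i. ((~B(l,l) & D(l,m) | S(v1)) & (B(w1,i) | ~S(i)))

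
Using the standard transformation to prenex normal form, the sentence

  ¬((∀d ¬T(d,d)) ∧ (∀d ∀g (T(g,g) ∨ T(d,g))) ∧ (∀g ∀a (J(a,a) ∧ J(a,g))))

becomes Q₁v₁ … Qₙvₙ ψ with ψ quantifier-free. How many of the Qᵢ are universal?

0

Move each ¬ inward, flipping quantifiers it crosses:
  (∃d T(d,d)) ∨ (∃d ∃g (¬T(g,g) ∧ ¬T(d,g))) ∨ (∃g ∃a (¬J(a,a) ∨ ¬J(a,g)))
Standardize variables apart so no two quantifiers bind the same name: d↦x, g↦c.
  (∃d T(d,d)) ∨ (∃x ∃g (¬T(g,g) ∧ ¬T(x,g))) ∨ (∃c ∃a (¬J(a,a) ∨ ¬J(a,c)))
Extract every quantifier outward, since the variables are now distinct and don't occur free across branches:
  ∃d ∃x ∃g ∃c ∃a (T(d,d) ∨ ¬T(g,g) ∧ ¬T(x,g) ∨ ¬J(a,a) ∨ ¬J(a,c))
The prefix is ∃d ∃x ∃g ∃c ∃a: 0 universal, 5 existential.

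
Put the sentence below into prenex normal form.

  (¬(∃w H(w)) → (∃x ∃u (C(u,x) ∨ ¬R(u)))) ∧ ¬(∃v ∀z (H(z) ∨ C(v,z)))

∃w ∃x ∃u ∀v ∃z ((H(w) ∨ C(u,x) ∨ ¬R(u)) ∧ ¬H(z) ∧ ¬C(v,z))

Rewrite implications/biconditionals: A → B as ¬A ∨ B.
  (¬¬(∃w H(w)) ∨ (∃x ∃u (C(u,x) ∨ ¬R(u)))) ∧ ¬(∃v ∀z (H(z) ∨ C(v,z)))
Move each ¬ inward, flipping quantifiers it crosses:
  ((∃w H(w)) ∨ (∃x ∃u (C(u,x) ∨ ¬R(u)))) ∧ (∀v ∃z (¬H(z) ∧ ¬C(v,z)))
Finally move all quantifiers to the prefix:
  ∃w ∃x ∃u ∀v ∃z ((H(w) ∨ C(u,x) ∨ ¬R(u)) ∧ ¬H(z) ∧ ¬C(v,z))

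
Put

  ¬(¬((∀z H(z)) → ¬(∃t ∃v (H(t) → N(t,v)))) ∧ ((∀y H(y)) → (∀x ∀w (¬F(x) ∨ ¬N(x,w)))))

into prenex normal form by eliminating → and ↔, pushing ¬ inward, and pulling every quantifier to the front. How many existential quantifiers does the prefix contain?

Rewrite implications/biconditionals: A → B as ¬A ∨ B.
  ¬(¬(¬(∀z H(z)) ∨ ¬(∃t ∃v (¬H(t) ∨ N(t,v)))) ∧ (¬(∀y H(y)) ∨ (∀x ∀w (¬F(x) ∨ ¬N(x,w)))))
Drive negations inward (¬∀x A ≡ ∃x ¬A, ¬∃x A ≡ ∀x ¬A, De Morgan for ∧/∨):
  (∃z ¬H(z)) ∨ (∀t ∀v (H(t) ∧ ¬N(t,v))) ∨ (∀y H(y)) ∧ (∃x ∃w (F(x) ∧ N(x,w)))
All bound variables are already distinct, so no renaming is needed.
Finally move all quantifiers to the prefix:
  ∃z ∀t ∀v ∀y ∃x ∃w (¬H(z) ∨ H(t) ∧ ¬N(t,v) ∨ H(y) ∧ F(x) ∧ N(x,w))
The prefix is ∃z ∀t ∀v ∀y ∃x ∃w: 3 universal, 3 existential.

3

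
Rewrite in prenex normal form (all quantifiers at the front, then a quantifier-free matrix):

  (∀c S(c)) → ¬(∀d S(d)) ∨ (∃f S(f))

∃c ∃d ∃f (¬S(c) ∨ ¬S(d) ∨ S(f))

Rewrite implications/biconditionals: A → B as ¬A ∨ B.
  ¬(∀c S(c)) ∨ ¬(∀d S(d)) ∨ (∃f S(f))
Drive negations inward (¬∀x A ≡ ∃x ¬A, ¬∃x A ≡ ∀x ¬A, De Morgan for ∧/∨):
  (∃c ¬S(c)) ∨ (∃d ¬S(d)) ∨ (∃f S(f))
All bound variables are already distinct, so no renaming is needed.
Pull the quantifiers to the front (each side's bound variable is not free in the other side):
  ∃c ∃d ∃f (¬S(c) ∨ ¬S(d) ∨ S(f))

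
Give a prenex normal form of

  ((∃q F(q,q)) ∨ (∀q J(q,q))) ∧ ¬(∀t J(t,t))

∃q ∀w1 ∃t ((F(q,q) ∨ J(w1,w1)) ∧ ¬J(t,t))

Drive negations inward (¬∀x A ≡ ∃x ¬A, ¬∃x A ≡ ∀x ¬A, De Morgan for ∧/∨):
  ((∃q F(q,q)) ∨ (∀q J(q,q))) ∧ (∃t ¬J(t,t))
Rename bound variables to avoid capture: q↦w1.
  ((∃q F(q,q)) ∨ (∀w1 J(w1,w1))) ∧ (∃t ¬J(t,t))
Extract every quantifier outward, since the variables are now distinct and don't occur free across branches:
  ∃q ∀w1 ∃t ((F(q,q) ∨ J(w1,w1)) ∧ ¬J(t,t))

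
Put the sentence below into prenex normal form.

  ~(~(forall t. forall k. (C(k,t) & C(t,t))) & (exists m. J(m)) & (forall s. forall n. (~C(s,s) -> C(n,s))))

First replace A → B with ¬A ∨ B.
  ~(~(forall t. forall k. (C(k,t) & C(t,t))) & (exists m. J(m)) & (forall s. forall n. (~~C(s,s) | C(n,s))))
Drive negations inward (¬∀x A ≡ ∃x ¬A, ¬∃x A ≡ ∀x ¬A, De Morgan for ∧/∨):
  (forall t. forall k. (C(k,t) & C(t,t))) | (forall m. ~J(m)) | (exists s. exists n. (~C(s,s) & ~C(n,s)))
All bound variables are already distinct, so no renaming is needed.
Extract every quantifier outward, since the variables are now distinct and don't occur free across branches:
  forall t. forall k. forall m. exists s. exists n. (C(k,t) & C(t,t) | ~J(m) | ~C(s,s) & ~C(n,s))

forall t. forall k. forall m. exists s. exists n. (C(k,t) & C(t,t) | ~J(m) | ~C(s,s) & ~C(n,s))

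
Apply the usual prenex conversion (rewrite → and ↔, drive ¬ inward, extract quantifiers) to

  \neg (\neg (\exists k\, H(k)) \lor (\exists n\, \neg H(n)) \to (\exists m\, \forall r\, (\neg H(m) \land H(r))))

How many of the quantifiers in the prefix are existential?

2

First replace A → B with ¬A ∨ B.
  \neg (\neg (\neg (\exists k\, H(k)) \lor (\exists n\, \neg H(n))) \lor (\exists m\, \forall r\, (\neg H(m) \land H(r))))
Drive negations inward (¬∀x A ≡ ∃x ¬A, ¬∃x A ≡ ∀x ¬A, De Morgan for ∧/∨):
  ((\forall k\, \neg H(k)) \lor (\exists n\, \neg H(n))) \land (\forall m\, \exists r\, (H(m) \lor \neg H(r)))
Finally move all quantifiers to the prefix:
  \forall k\, \exists n\, \forall m\, \exists r\, ((\neg H(k) \lor \neg H(n)) \land (H(m) \lor \neg H(r)))
The prefix is \forall k \exists n \forall m \exists r: 2 universal, 2 existential.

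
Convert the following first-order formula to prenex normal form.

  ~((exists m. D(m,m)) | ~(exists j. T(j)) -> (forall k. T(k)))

Rewrite implications/biconditionals: A → B as ¬A ∨ B.
  ~(~((exists m. D(m,m)) | ~(exists j. T(j))) | (forall k. T(k)))
Move each ¬ inward, flipping quantifiers it crosses:
  ((exists m. D(m,m)) | (forall j. ~T(j))) & (exists k. ~T(k))
All bound variables are already distinct, so no renaming is needed.
Extract every quantifier outward, since the variables are now distinct and don't occur free across branches:
  exists m. forall j. exists k. ((D(m,m) | ~T(j)) & ~T(k))

exists m. forall j. exists k. ((D(m,m) | ~T(j)) & ~T(k))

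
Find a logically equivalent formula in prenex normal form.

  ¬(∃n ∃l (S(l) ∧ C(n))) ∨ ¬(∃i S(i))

Move each ¬ inward, flipping quantifiers it crosses:
  (∀n ∀l (¬S(l) ∨ ¬C(n))) ∨ (∀i ¬S(i))
Finally move all quantifiers to the prefix:
  ∀n ∀l ∀i (¬S(l) ∨ ¬C(n) ∨ ¬S(i))

∀n ∀l ∀i (¬S(l) ∨ ¬C(n) ∨ ¬S(i))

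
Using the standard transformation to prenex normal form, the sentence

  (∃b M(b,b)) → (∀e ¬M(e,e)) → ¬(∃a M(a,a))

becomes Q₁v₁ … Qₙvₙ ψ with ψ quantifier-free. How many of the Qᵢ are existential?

First replace A → B with ¬A ∨ B.
  ¬(∃b M(b,b)) ∨ ¬(∀e ¬M(e,e)) ∨ ¬(∃a M(a,a))
Drive negations inward (¬∀x A ≡ ∃x ¬A, ¬∃x A ≡ ∀x ¬A, De Morgan for ∧/∨):
  (∀b ¬M(b,b)) ∨ (∃e M(e,e)) ∨ (∀a ¬M(a,a))
All bound variables are already distinct, so no renaming is needed.
Finally move all quantifiers to the prefix:
  ∀b ∃e ∀a (¬M(b,b) ∨ M(e,e) ∨ ¬M(a,a))
The prefix is ∀b ∃e ∀a: 2 universal, 1 existential.

1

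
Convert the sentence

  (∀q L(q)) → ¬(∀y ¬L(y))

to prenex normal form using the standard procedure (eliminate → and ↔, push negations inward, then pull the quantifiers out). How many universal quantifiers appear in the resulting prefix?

Rewrite implications/biconditionals: A → B as ¬A ∨ B.
  ¬(∀q L(q)) ∨ ¬(∀y ¬L(y))
Drive negations inward (¬∀x A ≡ ∃x ¬A, ¬∃x A ≡ ∀x ¬A, De Morgan for ∧/∨):
  (∃q ¬L(q)) ∨ (∃y L(y))
Extract every quantifier outward, since the variables are now distinct and don't occur free across branches:
  ∃q ∃y (¬L(q) ∨ L(y))
The prefix is ∃q ∃y: 0 universal, 2 existential.

0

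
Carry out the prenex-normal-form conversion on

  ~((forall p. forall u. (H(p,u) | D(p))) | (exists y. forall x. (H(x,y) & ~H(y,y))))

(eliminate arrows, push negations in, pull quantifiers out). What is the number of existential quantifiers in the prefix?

3

Move each ¬ inward, flipping quantifiers it crosses:
  (exists p. exists u. (~H(p,u) & ~D(p))) & (forall y. exists x. (~H(x,y) | H(y,y)))
All bound variables are already distinct, so no renaming is needed.
Finally move all quantifiers to the prefix:
  exists p. exists u. forall y. exists x. (~H(p,u) & ~D(p) & (~H(x,y) | H(y,y)))
The prefix is exists p exists u forall y exists x: 1 universal, 3 existential.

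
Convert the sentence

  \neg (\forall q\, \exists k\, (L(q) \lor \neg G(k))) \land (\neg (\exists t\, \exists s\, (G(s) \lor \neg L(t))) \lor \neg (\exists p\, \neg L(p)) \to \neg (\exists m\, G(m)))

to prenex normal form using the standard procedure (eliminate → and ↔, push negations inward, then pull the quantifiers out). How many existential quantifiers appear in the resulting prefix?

First replace A → B with ¬A ∨ B.
  \neg (\forall q\, \exists k\, (L(q) \lor \neg G(k))) \land (\neg (\neg (\exists t\, \exists s\, (G(s) \lor \neg L(t))) \lor \neg (\exists p\, \neg L(p))) \lor \neg (\exists m\, G(m)))
Push ¬ through the quantifiers and connectives to reach negation normal form:
  (\exists q\, \forall k\, (\neg L(q) \land G(k))) \land ((\exists t\, \exists s\, (G(s) \lor \neg L(t))) \land (\exists p\, \neg L(p)) \lor (\forall m\, \neg G(m)))
All bound variables are already distinct, so no renaming is needed.
Pull the quantifiers to the front (each side's bound variable is not free in the other side):
  \exists q\, \forall k\, \exists t\, \exists s\, \exists p\, \forall m\, (\neg L(q) \land G(k) \land ((G(s) \lor \neg L(t)) \land \neg L(p) \lor \neg G(m)))
The prefix is \exists q \forall k \exists t \exists s \exists p \forall m: 2 universal, 4 existential.

4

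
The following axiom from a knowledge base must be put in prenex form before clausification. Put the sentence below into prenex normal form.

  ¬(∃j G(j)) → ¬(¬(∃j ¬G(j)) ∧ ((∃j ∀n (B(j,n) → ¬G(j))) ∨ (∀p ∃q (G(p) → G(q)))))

∃j ∃w ∀w1 ∃n ∃p ∀q (G(j) ∨ ¬G(w) ∨ B(w1,n) ∧ G(w1) ∧ G(p) ∧ ¬G(q))

First replace A → B with ¬A ∨ B.
  ¬¬(∃j G(j)) ∨ ¬(¬(∃j ¬G(j)) ∧ ((∃j ∀n (¬B(j,n) ∨ ¬G(j))) ∨ (∀p ∃q (¬G(p) ∨ G(q)))))
Push ¬ through the quantifiers and connectives to reach negation normal form:
  (∃j G(j)) ∨ (∃j ¬G(j)) ∨ (∀j ∃n (B(j,n) ∧ G(j))) ∧ (∃p ∀q (G(p) ∧ ¬G(q)))
Standardize variables apart so no two quantifiers bind the same name: j↦w, j↦w1.
  (∃j G(j)) ∨ (∃w ¬G(w)) ∨ (∀w1 ∃n (B(w1,n) ∧ G(w1))) ∧ (∃p ∀q (G(p) ∧ ¬G(q)))
Extract every quantifier outward, since the variables are now distinct and don't occur free across branches:
  ∃j ∃w ∀w1 ∃n ∃p ∀q (G(j) ∨ ¬G(w) ∨ B(w1,n) ∧ G(w1) ∧ G(p) ∧ ¬G(q))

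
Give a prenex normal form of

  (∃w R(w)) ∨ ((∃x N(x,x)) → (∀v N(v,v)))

∃w ∀x ∀v (R(w) ∨ ¬N(x,x) ∨ N(v,v))

First replace A → B with ¬A ∨ B.
  (∃w R(w)) ∨ ¬(∃x N(x,x)) ∨ (∀v N(v,v))
Drive negations inward (¬∀x A ≡ ∃x ¬A, ¬∃x A ≡ ∀x ¬A, De Morgan for ∧/∨):
  (∃w R(w)) ∨ (∀x ¬N(x,x)) ∨ (∀v N(v,v))
Pull the quantifiers to the front (each side's bound variable is not free in the other side):
  ∃w ∀x ∀v (R(w) ∨ ¬N(x,x) ∨ N(v,v))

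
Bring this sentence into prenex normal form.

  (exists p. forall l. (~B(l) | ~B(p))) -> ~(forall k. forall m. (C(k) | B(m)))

Eliminate → and ↔ using ¬ and ∨.
  ~(exists p. forall l. (~B(l) | ~B(p))) | ~(forall k. forall m. (C(k) | B(m)))
Push ¬ through the quantifiers and connectives to reach negation normal form:
  (forall p. exists l. (B(l) & B(p))) | (exists k. exists m. (~C(k) & ~B(m)))
Extract every quantifier outward, since the variables are now distinct and don't occur free across branches:
  forall p. exists l. exists k. exists m. (B(l) & B(p) | ~C(k) & ~B(m))

forall p. exists l. exists k. exists m. (B(l) & B(p) | ~C(k) & ~B(m))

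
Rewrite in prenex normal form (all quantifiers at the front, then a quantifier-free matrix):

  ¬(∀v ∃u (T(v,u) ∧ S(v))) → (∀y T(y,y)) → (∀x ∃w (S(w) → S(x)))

∀v ∃u ∃y ∀x ∃w (T(v,u) ∧ S(v) ∨ ¬T(y,y) ∨ ¬S(w) ∨ S(x))

Rewrite implications/biconditionals: A → B as ¬A ∨ B.
  ¬¬(∀v ∃u (T(v,u) ∧ S(v))) ∨ ¬(∀y T(y,y)) ∨ (∀x ∃w (¬S(w) ∨ S(x)))
Push ¬ through the quantifiers and connectives to reach negation normal form:
  (∀v ∃u (T(v,u) ∧ S(v))) ∨ (∃y ¬T(y,y)) ∨ (∀x ∃w (¬S(w) ∨ S(x)))
Pull the quantifiers to the front (each side's bound variable is not free in the other side):
  ∀v ∃u ∃y ∀x ∃w (T(v,u) ∧ S(v) ∨ ¬T(y,y) ∨ ¬S(w) ∨ S(x))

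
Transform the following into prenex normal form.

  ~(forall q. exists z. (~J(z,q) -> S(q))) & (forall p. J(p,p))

Rewrite implications/biconditionals: A → B as ¬A ∨ B.
  ~(forall q. exists z. (~~J(z,q) | S(q))) & (forall p. J(p,p))
Drive negations inward (¬∀x A ≡ ∃x ¬A, ¬∃x A ≡ ∀x ¬A, De Morgan for ∧/∨):
  (exists q. forall z. (~J(z,q) & ~S(q))) & (forall p. J(p,p))
All bound variables are already distinct, so no renaming is needed.
Extract every quantifier outward, since the variables are now distinct and don't occur free across branches:
  exists q. forall z. forall p. (~J(z,q) & ~S(q) & J(p,p))

exists q. forall z. forall p. (~J(z,q) & ~S(q) & J(p,p))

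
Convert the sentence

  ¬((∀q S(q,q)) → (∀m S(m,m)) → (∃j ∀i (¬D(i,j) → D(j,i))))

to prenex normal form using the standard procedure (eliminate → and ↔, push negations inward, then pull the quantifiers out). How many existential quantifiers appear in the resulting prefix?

1

First replace A → B with ¬A ∨ B.
  ¬(¬(∀q S(q,q)) ∨ ¬(∀m S(m,m)) ∨ (∃j ∀i (¬¬D(i,j) ∨ D(j,i))))
Push ¬ through the quantifiers and connectives to reach negation normal form:
  (∀q S(q,q)) ∧ (∀m S(m,m)) ∧ (∀j ∃i (¬D(i,j) ∧ ¬D(j,i)))
Pull the quantifiers to the front (each side's bound variable is not free in the other side):
  ∀q ∀m ∀j ∃i (S(q,q) ∧ S(m,m) ∧ ¬D(i,j) ∧ ¬D(j,i))
The prefix is ∀q ∀m ∀j ∃i: 3 universal, 1 existential.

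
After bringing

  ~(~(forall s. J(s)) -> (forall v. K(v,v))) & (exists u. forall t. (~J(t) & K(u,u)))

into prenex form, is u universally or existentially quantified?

Rewrite implications/biconditionals: A → B as ¬A ∨ B.
  ~(~~(forall s. J(s)) | (forall v. K(v,v))) & (exists u. forall t. (~J(t) & K(u,u)))
Move each ¬ inward, flipping quantifiers it crosses:
  (exists s. ~J(s)) & (exists v. ~K(v,v)) & (exists u. forall t. (~J(t) & K(u,u)))
All bound variables are already distinct, so no renaming is needed.
Finally move all quantifiers to the prefix:
  exists s. exists v. exists u. forall t. (~J(s) & ~K(v,v) & ~J(t) & K(u,u))
The quantifier exists u sits under an even number of negations (counting the antecedent side of each →), so it remains existential.

existential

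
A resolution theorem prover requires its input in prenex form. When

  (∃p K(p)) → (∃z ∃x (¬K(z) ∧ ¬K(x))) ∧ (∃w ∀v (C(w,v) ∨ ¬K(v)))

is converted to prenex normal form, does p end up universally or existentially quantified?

universal

Eliminate → and ↔ using ¬ and ∨.
  ¬(∃p K(p)) ∨ (∃z ∃x (¬K(z) ∧ ¬K(x))) ∧ (∃w ∀v (C(w,v) ∨ ¬K(v)))
Drive negations inward (¬∀x A ≡ ∃x ¬A, ¬∃x A ≡ ∀x ¬A, De Morgan for ∧/∨):
  (∀p ¬K(p)) ∨ (∃z ∃x (¬K(z) ∧ ¬K(x))) ∧ (∃w ∀v (C(w,v) ∨ ¬K(v)))
All bound variables are already distinct, so no renaming is needed.
Finally move all quantifiers to the prefix:
  ∀p ∃z ∃x ∃w ∀v (¬K(p) ∨ ¬K(z) ∧ ¬K(x) ∧ (C(w,v) ∨ ¬K(v)))
The quantifier ∃p sits under an odd number of negations (counting the antecedent side of each →), so it flips to ∀p.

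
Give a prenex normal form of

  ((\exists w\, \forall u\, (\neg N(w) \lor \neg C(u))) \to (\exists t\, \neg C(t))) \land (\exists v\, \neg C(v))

\forall w\, \exists u\, \exists t\, \exists v\, ((N(w) \land C(u) \lor \neg C(t)) \land \neg C(v))

Rewrite implications/biconditionals: A → B as ¬A ∨ B.
  (\neg (\exists w\, \forall u\, (\neg N(w) \lor \neg C(u))) \lor (\exists t\, \neg C(t))) \land (\exists v\, \neg C(v))
Drive negations inward (¬∀x A ≡ ∃x ¬A, ¬∃x A ≡ ∀x ¬A, De Morgan for ∧/∨):
  ((\forall w\, \exists u\, (N(w) \land C(u))) \lor (\exists t\, \neg C(t))) \land (\exists v\, \neg C(v))
All bound variables are already distinct, so no renaming is needed.
Pull the quantifiers to the front (each side's bound variable is not free in the other side):
  \forall w\, \exists u\, \exists t\, \exists v\, ((N(w) \land C(u) \lor \neg C(t)) \land \neg C(v))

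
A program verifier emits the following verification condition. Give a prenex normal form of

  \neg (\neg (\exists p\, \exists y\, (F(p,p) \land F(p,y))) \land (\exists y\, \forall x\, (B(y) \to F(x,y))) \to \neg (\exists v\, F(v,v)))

\forall p\, \forall y\, \exists r\, \forall x\, \exists v\, ((\neg F(p,p) \lor \neg F(p,y)) \land (\neg B(r) \lor F(x,r)) \land F(v,v))

Rewrite implications/biconditionals: A → B as ¬A ∨ B.
  \neg (\neg (\neg (\exists p\, \exists y\, (F(p,p) \land F(p,y))) \land (\exists y\, \forall x\, (\neg B(y) \lor F(x,y)))) \lor \neg (\exists v\, F(v,v)))
Push ¬ through the quantifiers and connectives to reach negation normal form:
  (\forall p\, \forall y\, (\neg F(p,p) \lor \neg F(p,y))) \land (\exists y\, \forall x\, (\neg B(y) \lor F(x,y))) \land (\exists v\, F(v,v))
Give each quantifier a distinct variable: y↦r.
  (\forall p\, \forall y\, (\neg F(p,p) \lor \neg F(p,y))) \land (\exists r\, \forall x\, (\neg B(r) \lor F(x,r))) \land (\exists v\, F(v,v))
Finally move all quantifiers to the prefix:
  \forall p\, \forall y\, \exists r\, \forall x\, \exists v\, ((\neg F(p,p) \lor \neg F(p,y)) \land (\neg B(r) \lor F(x,r)) \land F(v,v))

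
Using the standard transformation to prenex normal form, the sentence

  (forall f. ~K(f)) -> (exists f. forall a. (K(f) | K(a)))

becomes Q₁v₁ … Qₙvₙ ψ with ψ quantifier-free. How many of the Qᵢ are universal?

First replace A → B with ¬A ∨ B.
  ~(forall f. ~K(f)) | (exists f. forall a. (K(f) | K(a)))
Drive negations inward (¬∀x A ≡ ∃x ¬A, ¬∃x A ≡ ∀x ¬A, De Morgan for ∧/∨):
  (exists f. K(f)) | (exists f. forall a. (K(f) | K(a)))
Rename bound variables to avoid capture: f↦s.
  (exists f. K(f)) | (exists s. forall a. (K(s) | K(a)))
Extract every quantifier outward, since the variables are now distinct and don't occur free across branches:
  exists f. exists s. forall a. (K(f) | K(s) | K(a))
The prefix is exists f exists s forall a: 1 universal, 2 existential.

1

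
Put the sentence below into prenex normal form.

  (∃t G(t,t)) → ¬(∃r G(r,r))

∀t ∀r (¬G(t,t) ∨ ¬G(r,r))

Rewrite implications/biconditionals: A → B as ¬A ∨ B.
  ¬(∃t G(t,t)) ∨ ¬(∃r G(r,r))
Move each ¬ inward, flipping quantifiers it crosses:
  (∀t ¬G(t,t)) ∨ (∀r ¬G(r,r))
Finally move all quantifiers to the prefix:
  ∀t ∀r (¬G(t,t) ∨ ¬G(r,r))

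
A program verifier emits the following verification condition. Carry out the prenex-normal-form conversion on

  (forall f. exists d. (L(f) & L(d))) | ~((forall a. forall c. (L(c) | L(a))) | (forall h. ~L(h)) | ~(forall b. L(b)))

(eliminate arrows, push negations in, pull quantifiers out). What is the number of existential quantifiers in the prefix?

Push ¬ through the quantifiers and connectives to reach negation normal form:
  (forall f. exists d. (L(f) & L(d))) | (exists a. exists c. (~L(c) & ~L(a))) & (exists h. L(h)) & (forall b. L(b))
All bound variables are already distinct, so no renaming is needed.
Extract every quantifier outward, since the variables are now distinct and don't occur free across branches:
  forall f. exists d. exists a. exists c. exists h. forall b. (L(f) & L(d) | ~L(c) & ~L(a) & L(h) & L(b))
The prefix is forall f exists d exists a exists c exists h forall b: 2 universal, 4 existential.

4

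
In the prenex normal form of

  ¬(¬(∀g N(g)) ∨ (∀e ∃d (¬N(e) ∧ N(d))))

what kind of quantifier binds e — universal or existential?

existential

Move each ¬ inward, flipping quantifiers it crosses:
  (∀g N(g)) ∧ (∃e ∀d (N(e) ∨ ¬N(d)))
All bound variables are already distinct, so no renaming is needed.
Finally move all quantifiers to the prefix:
  ∀g ∃e ∀d (N(g) ∧ (N(e) ∨ ¬N(d)))
The quantifier ∀e sits under an odd number of negations, so it flips to ∃e.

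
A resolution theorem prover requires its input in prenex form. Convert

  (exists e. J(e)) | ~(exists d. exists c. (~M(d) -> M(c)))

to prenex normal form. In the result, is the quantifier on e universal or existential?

Eliminate → and ↔ using ¬ and ∨.
  (exists e. J(e)) | ~(exists d. exists c. (~~M(d) | M(c)))
Move each ¬ inward, flipping quantifiers it crosses:
  (exists e. J(e)) | (forall d. forall c. (~M(d) & ~M(c)))
All bound variables are already distinct, so no renaming is needed.
Finally move all quantifiers to the prefix:
  exists e. forall d. forall c. (J(e) | ~M(d) & ~M(c))
The quantifier exists e sits under an even number of negations (counting the antecedent side of each →), so it remains existential.

existential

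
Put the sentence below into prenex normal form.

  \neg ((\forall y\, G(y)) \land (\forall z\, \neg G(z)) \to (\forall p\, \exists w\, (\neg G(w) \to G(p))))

First replace A → B with ¬A ∨ B.
  \neg (\neg ((\forall y\, G(y)) \land (\forall z\, \neg G(z))) \lor (\forall p\, \exists w\, (\neg \neg G(w) \lor G(p))))
Push ¬ through the quantifiers and connectives to reach negation normal form:
  (\forall y\, G(y)) \land (\forall z\, \neg G(z)) \land (\exists p\, \forall w\, (\neg G(w) \land \neg G(p)))
Extract every quantifier outward, since the variables are now distinct and don't occur free across branches:
  \forall y\, \forall z\, \exists p\, \forall w\, (G(y) \land \neg G(z) \land \neg G(w) \land \neg G(p))

\forall y\, \forall z\, \exists p\, \forall w\, (G(y) \land \neg G(z) \land \neg G(w) \land \neg G(p))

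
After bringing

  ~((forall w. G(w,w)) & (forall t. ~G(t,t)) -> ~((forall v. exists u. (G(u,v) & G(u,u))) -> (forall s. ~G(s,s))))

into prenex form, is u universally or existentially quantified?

universal

Rewrite implications/biconditionals: A → B as ¬A ∨ B.
  ~(~((forall w. G(w,w)) & (forall t. ~G(t,t))) | ~(~(forall v. exists u. (G(u,v) & G(u,u))) | (forall s. ~G(s,s))))
Push ¬ through the quantifiers and connectives to reach negation normal form:
  (forall w. G(w,w)) & (forall t. ~G(t,t)) & ((exists v. forall u. (~G(u,v) | ~G(u,u))) | (forall s. ~G(s,s)))
All bound variables are already distinct, so no renaming is needed.
Extract every quantifier outward, since the variables are now distinct and don't occur free across branches:
  forall w. forall t. exists v. forall u. forall s. (G(w,w) & ~G(t,t) & (~G(u,v) | ~G(u,u) | ~G(s,s)))
The quantifier exists u sits under an odd number of negations (counting the antecedent side of each →), so it flips to forall u.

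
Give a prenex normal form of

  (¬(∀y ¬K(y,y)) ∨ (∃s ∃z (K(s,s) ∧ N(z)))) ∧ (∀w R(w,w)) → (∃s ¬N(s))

∀y ∀s ∀z ∃w ∃x (¬K(y,y) ∧ (¬K(s,s) ∨ ¬N(z)) ∨ ¬R(w,w) ∨ ¬N(x))

Rewrite implications/biconditionals: A → B as ¬A ∨ B.
  ¬((¬(∀y ¬K(y,y)) ∨ (∃s ∃z (K(s,s) ∧ N(z)))) ∧ (∀w R(w,w))) ∨ (∃s ¬N(s))
Drive negations inward (¬∀x A ≡ ∃x ¬A, ¬∃x A ≡ ∀x ¬A, De Morgan for ∧/∨):
  (∀y ¬K(y,y)) ∧ (∀s ∀z (¬K(s,s) ∨ ¬N(z))) ∨ (∃w ¬R(w,w)) ∨ (∃s ¬N(s))
Standardize variables apart so no two quantifiers bind the same name: s↦x.
  (∀y ¬K(y,y)) ∧ (∀s ∀z (¬K(s,s) ∨ ¬N(z))) ∨ (∃w ¬R(w,w)) ∨ (∃x ¬N(x))
Pull the quantifiers to the front (each side's bound variable is not free in the other side):
  ∀y ∀s ∀z ∃w ∃x (¬K(y,y) ∧ (¬K(s,s) ∨ ¬N(z)) ∨ ¬R(w,w) ∨ ¬N(x))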